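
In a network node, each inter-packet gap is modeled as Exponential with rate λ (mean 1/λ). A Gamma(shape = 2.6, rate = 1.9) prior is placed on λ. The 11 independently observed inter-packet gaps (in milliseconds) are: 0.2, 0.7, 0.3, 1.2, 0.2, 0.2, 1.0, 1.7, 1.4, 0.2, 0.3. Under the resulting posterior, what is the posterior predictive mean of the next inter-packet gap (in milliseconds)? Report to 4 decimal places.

With a Gamma(shape α, rate β) prior on the exponential rate λ, the posterior after n observations with total T = Σxᵢ is Gamma(α+n, β+T).
Sum of observations T = 7.4 milliseconds; n = 11.
Posterior: Gamma(2.6+11, 1.9+7.4) = Gamma(13.6, 9.3).
The predictive distribution for the next observation is Lomax; its mean is β/(α−1) = 9.3/12.6 = 0.7381.

0.7381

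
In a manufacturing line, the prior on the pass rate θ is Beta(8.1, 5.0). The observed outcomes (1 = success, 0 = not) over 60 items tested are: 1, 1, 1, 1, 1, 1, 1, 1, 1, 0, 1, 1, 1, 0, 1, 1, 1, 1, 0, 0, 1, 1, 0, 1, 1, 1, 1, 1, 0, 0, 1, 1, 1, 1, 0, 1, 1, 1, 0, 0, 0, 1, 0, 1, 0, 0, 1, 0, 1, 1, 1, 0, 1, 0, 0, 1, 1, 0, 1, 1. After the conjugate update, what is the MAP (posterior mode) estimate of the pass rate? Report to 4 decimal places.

The Beta prior is conjugate to a Binomial/Bernoulli likelihood; the update adds successes to α and failures to β.
Posterior: Beta(α+k, β+n−k) = Beta(8.1+41, 5.0+19) = Beta(49.1, 24.0).
Mode of Beta(a,b) for a,b>1 is (a−1)/(a+b−2) = 48.1/71.1 = 0.6765.

0.6765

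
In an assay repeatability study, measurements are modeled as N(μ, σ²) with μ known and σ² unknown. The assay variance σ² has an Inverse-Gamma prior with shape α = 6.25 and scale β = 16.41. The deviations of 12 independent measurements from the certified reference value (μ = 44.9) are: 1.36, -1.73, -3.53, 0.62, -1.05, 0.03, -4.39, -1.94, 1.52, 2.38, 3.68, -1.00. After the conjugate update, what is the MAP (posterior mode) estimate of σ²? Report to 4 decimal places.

With known mean μ and an Inverse-Gamma(α, β) prior on σ², the Normal likelihood is conjugate: posterior is Inv-Gamma(α + n/2, β + Σ(xᵢ−μ)²/2).
Σ(xᵢ−μ)² = (1.36)² + (-1.73)² + (-3.53)² + (0.62)² + (-1.05)² + (0.03)² + (-4.39)² + (-1.94)² + (1.52)² + (2.38)² + (3.68)² + (-1.00)² = 64.3441.
Posterior: Inv-Gamma(6.25 + 12/2, 16.41 + 64.3441/2) = Inv-Gamma(12.25, 48.58205).
Mode = β/(α+1) = 48.58205/13.25 = 3.6666.

3.6666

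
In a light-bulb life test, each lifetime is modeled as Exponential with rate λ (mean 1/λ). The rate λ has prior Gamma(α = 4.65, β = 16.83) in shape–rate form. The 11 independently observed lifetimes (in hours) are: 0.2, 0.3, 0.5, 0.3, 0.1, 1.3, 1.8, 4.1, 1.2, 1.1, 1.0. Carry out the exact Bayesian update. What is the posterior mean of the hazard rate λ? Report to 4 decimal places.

With a Gamma(shape α, rate β) prior on the exponential rate λ, the posterior after n observations with total T = Σxᵢ is Gamma(α+n, β+T).
Sum of observations T = 11.9 hours; n = 11.
Posterior: Gamma(4.65+11, 16.83+11.9) = Gamma(15.65, 28.73).
Posterior mean of λ = α/β = 15.65/28.73 = 0.5447.

0.5447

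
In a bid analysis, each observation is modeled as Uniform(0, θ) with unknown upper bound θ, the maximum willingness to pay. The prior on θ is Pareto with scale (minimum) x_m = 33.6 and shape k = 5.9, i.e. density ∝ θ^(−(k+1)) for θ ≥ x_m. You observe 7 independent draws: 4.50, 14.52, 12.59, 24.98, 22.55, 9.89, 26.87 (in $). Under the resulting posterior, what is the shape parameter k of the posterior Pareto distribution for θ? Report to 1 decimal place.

A Pareto(scale x_m, shape k) prior on the upper bound θ of Uniform(0, θ) is conjugate: posterior is Pareto(max(x_m, max xᵢ), k + n).
Sample maximum = 26.87; prior scale x_m = 33.6 → posterior scale = max = 33.60.
Posterior shape = 5.9 + 7 = 12.9.
Posterior shape k = 12.9.

12.9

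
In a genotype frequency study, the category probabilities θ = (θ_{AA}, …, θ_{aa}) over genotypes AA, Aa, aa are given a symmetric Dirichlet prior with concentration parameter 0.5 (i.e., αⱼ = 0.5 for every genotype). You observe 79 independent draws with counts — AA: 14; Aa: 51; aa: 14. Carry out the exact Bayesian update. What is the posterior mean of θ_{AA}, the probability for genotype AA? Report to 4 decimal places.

The Dirichlet prior is conjugate to the Multinomial likelihood: each posterior αⱼ = prior αⱼ + observed count nⱼ.
Posterior concentration: (14.5, 51.5, 14.5), total = 80.5.
E[θ_{AA}|data] = α_{AA}/Σα = 14.5/80.5 = 0.1801.

0.1801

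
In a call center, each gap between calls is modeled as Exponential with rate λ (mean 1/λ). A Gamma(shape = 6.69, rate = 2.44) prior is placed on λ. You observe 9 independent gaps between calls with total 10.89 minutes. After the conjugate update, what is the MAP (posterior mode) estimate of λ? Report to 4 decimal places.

1.1020

With a Gamma(shape α, rate β) prior on the exponential rate λ, the posterior after n observations with total T = Σxᵢ is Gamma(α+n, β+T).
Posterior: Gamma(6.69+9, 2.44+10.89) = Gamma(15.69, 13.33).
Mode = (α−1)/β = 1.1020.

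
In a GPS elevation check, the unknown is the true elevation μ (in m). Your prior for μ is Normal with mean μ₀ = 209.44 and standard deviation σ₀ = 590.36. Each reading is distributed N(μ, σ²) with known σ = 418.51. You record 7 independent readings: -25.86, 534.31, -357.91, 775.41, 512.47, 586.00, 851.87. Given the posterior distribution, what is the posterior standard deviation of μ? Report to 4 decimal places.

For Normal data with known variance σ², a Normal(μ₀, σ₀²) prior on μ is conjugate. Posterior precision = 1/σ₀² + n/σ²; posterior mean is the precision-weighted average of μ₀ and x̄.
σ₀² = 590.36² = 348524.9296, σ² = 418.51² = 175150.6201; σ² + n·σ₀² = 175150.6201 + 7·348524.9296 = 2614825.1273.
Posterior precision = 1/σ₀² + n/σ² = 1/348524.9296 + 7/175150.6201 = (σ² + n·σ₀²)/(σ₀²σ²) = 2614825.1273/(348524.9296·175150.6201); posterior variance σₙ² = σ₀²σ²/(σ² + n·σ₀²) = 348524.9296·175150.6201/2614825.1273 = 23345.483758.
Posterior SD = √σₙ² = √(348524.9296·175150.6201/2614825.1273) = 152.7923.

152.7923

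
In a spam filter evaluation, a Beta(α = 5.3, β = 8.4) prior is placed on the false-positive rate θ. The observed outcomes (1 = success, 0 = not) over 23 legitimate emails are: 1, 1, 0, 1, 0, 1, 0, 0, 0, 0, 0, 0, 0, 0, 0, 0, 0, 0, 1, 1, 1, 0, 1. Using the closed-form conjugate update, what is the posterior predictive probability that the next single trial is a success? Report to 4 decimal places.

The Beta prior is conjugate to a Binomial/Bernoulli likelihood; the update adds successes to α and failures to β.
Posterior: Beta(α+k, β+n−k) = Beta(5.3+8, 8.4+15) = Beta(13.3, 23.4).
For a single future Bernoulli trial, P(success | data) = α/(α+β) = 0.3624.

0.3624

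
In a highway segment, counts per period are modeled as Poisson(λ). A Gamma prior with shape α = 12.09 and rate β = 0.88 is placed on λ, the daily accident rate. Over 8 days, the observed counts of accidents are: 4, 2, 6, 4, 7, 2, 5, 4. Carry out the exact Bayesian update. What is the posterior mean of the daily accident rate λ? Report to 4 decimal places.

5.1903

With a Gamma(shape α, rate β) prior, the Poisson likelihood is conjugate: the posterior is Gamma(α + ΣXᵢ, β + n).
Sum of counts S = 34 over n = 8 days.
Posterior: Gamma(α+S, β+n) = Gamma(12.09+34, 0.88+8) = Gamma(46.09, 8.88).
Posterior mean = α/β = 46.09/8.88 = 5.1903.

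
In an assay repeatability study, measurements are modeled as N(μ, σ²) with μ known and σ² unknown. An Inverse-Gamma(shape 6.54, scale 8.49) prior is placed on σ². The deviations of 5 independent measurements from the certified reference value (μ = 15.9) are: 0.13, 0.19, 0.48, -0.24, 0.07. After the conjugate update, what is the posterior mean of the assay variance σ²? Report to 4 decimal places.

1.0775

With known mean μ and an Inverse-Gamma(α, β) prior on σ², the Normal likelihood is conjugate: posterior is Inv-Gamma(α + n/2, β + Σ(xᵢ−μ)²/2).
Σ(xᵢ−μ)² = (0.13)² + (0.19)² + (0.48)² + (-0.24)² + (0.07)² = 0.3459.
Posterior: Inv-Gamma(6.54 + 5/2, 8.49 + 0.3459/2) = Inv-Gamma(9.04, 8.66295).
E[σ²|data] = β/(α−1) = 8.66295/8.04 = 1.0775.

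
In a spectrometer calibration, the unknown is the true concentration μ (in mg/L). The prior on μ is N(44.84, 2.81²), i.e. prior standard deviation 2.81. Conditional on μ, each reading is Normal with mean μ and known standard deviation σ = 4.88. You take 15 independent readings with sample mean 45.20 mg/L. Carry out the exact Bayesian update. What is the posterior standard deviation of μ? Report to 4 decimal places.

For Normal data with known variance σ², a Normal(μ₀, σ₀²) prior on μ is conjugate. Posterior precision = 1/σ₀² + n/σ²; posterior mean is the precision-weighted average of μ₀ and x̄.
σ₀² = 2.81² = 7.8961, σ² = 4.88² = 23.8144; σ² + n·σ₀² = 23.8144 + 15·7.8961 = 142.2559.
Posterior precision = 1/σ₀² + n/σ² = 1/7.8961 + 15/23.8144 = (σ² + n·σ₀²)/(σ₀²σ²) = 142.2559/(7.8961·23.8144); posterior variance σₙ² = σ₀²σ²/(σ² + n·σ₀²) = 7.8961·23.8144/142.2559 = 1.321849.
Posterior SD = √σₙ² = √(7.8961·23.8144/142.2559) = 1.1497.

1.1497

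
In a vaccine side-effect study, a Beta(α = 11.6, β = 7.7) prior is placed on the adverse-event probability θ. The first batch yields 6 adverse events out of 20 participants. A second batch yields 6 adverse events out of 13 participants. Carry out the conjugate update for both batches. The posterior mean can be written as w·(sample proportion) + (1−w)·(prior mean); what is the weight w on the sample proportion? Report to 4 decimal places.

The Beta prior is conjugate to a Binomial/Bernoulli likelihood; the update adds successes to α and failures to β.
Total number of participants: n = 20 + 13 = 33.
Posterior mean = (α₀+k)/(α₀+β₀+n) = [n/(α₀+β₀+n)]·(k/n) + [(α₀+β₀)/(α₀+β₀+n)]·α₀/(α₀+β₀), so only n and the prior enter the weight.
The weight on the data is w = n/(α₀+β₀+n) = 33/(11.6+7.7+33) = 33/52.3 = 0.6310.

0.6310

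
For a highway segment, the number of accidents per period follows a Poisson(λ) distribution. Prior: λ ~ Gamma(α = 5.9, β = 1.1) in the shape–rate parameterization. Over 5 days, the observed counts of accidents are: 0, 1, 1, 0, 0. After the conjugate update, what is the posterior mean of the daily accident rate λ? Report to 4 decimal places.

With a Gamma(shape α, rate β) prior, the Poisson likelihood is conjugate: the posterior is Gamma(α + ΣXᵢ, β + n).
Sum of counts S = 2 over n = 5 days.
Posterior: Gamma(α+S, β+n) = Gamma(5.9+2, 1.1+5) = Gamma(7.9, 6.1).
Posterior mean = α/β = 7.9/6.1 = 1.2951.

1.2951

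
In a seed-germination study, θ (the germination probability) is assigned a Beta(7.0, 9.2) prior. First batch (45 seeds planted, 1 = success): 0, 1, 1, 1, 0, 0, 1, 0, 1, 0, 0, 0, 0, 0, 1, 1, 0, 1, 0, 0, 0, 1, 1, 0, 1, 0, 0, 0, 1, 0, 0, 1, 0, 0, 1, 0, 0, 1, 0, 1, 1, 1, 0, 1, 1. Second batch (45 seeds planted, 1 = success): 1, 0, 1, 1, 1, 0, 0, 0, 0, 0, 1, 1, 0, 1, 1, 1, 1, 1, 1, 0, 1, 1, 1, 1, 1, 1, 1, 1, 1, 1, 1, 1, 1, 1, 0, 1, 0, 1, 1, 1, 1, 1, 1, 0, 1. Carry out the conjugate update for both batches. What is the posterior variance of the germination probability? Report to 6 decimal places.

The Beta prior is conjugate to a Binomial/Bernoulli likelihood; the update adds successes to α and failures to β.
After batch 1: Beta(7.0+20, 9.2+25) = Beta(27.0, 34.2).
After batch 2: Beta(27.0+34, 34.2+11) = Beta(61.0, 45.2).
Var = αβ/((α+β)²(α+β+1)) = 61.0·45.2/(106.2²·107.2) = 0.002280.

0.002280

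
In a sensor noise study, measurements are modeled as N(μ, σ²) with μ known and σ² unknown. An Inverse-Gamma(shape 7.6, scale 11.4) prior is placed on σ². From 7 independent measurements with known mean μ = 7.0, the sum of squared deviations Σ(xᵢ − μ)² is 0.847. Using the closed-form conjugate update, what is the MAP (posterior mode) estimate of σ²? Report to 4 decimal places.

With known mean μ and an Inverse-Gamma(α, β) prior on σ², the Normal likelihood is conjugate: posterior is Inv-Gamma(α + n/2, β + Σ(xᵢ−μ)²/2).
Posterior: Inv-Gamma(7.6 + 7/2, 11.4 + 0.847/2) = Inv-Gamma(11.10, 11.8235).
Mode = β/(α+1) = 11.8235/12.10 = 0.9771.

0.9771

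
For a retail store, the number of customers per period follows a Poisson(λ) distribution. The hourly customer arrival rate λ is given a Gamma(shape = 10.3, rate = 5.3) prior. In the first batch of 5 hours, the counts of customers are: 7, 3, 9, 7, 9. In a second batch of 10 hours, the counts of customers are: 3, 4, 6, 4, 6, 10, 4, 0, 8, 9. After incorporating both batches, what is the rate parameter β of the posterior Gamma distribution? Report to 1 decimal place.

20.3

With a Gamma(shape α, rate β) prior, the Poisson likelihood is conjugate: the posterior is Gamma(α + ΣXᵢ, β + n).
Batch 1: sum of counts S = 35 over n = 5 hours.
After batch 1: Gamma(α+S, β+n) = Gamma(10.3+35, 5.3+5) = Gamma(45.3, 10.3).
Batch 2: sum of counts S = 54 over n = 10 hours.
After batch 2: Gamma(α+S, β+n) = Gamma(45.3+54, 10.3+10) = Gamma(99.3, 20.3).
Posterior β = 20.3.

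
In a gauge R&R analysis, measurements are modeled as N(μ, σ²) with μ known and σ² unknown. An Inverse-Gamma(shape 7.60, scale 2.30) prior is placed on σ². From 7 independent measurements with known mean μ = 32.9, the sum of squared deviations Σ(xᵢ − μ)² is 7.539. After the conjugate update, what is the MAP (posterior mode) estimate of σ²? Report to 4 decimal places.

With known mean μ and an Inverse-Gamma(α, β) prior on σ², the Normal likelihood is conjugate: posterior is Inv-Gamma(α + n/2, β + Σ(xᵢ−μ)²/2).
Posterior: Inv-Gamma(7.60 + 7/2, 2.30 + 7.539/2) = Inv-Gamma(11.10, 6.0695).
Mode = β/(α+1) = 6.0695/12.10 = 0.5016.

0.5016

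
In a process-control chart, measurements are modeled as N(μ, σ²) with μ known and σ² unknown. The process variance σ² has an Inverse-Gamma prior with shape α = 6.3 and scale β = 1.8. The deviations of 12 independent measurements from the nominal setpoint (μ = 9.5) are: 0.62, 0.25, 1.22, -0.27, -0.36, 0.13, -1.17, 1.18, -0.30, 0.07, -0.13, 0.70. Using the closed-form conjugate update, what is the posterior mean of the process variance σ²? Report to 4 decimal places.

0.4034

With known mean μ and an Inverse-Gamma(α, β) prior on σ², the Normal likelihood is conjugate: posterior is Inv-Gamma(α + n/2, β + Σ(xᵢ−μ)²/2).
Σ(xᵢ−μ)² = (0.62)² + (0.25)² + (1.22)² + (-0.27)² + (-0.36)² + (0.13)² + (-1.17)² + (1.18)² + (-0.30)² + (0.07)² + (-0.13)² + (0.70)² = 5.5178.
Posterior: Inv-Gamma(6.3 + 12/2, 1.8 + 5.5178/2) = Inv-Gamma(12.30, 4.55890).
E[σ²|data] = β/(α−1) = 4.55890/11.30 = 0.4034.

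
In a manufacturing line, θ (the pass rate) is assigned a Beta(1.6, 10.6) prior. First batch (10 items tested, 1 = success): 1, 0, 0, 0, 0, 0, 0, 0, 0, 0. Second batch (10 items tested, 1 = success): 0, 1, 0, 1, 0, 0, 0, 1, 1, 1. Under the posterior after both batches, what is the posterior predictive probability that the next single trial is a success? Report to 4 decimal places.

The Beta prior is conjugate to a Binomial/Bernoulli likelihood; the update adds successes to α and failures to β.
After batch 1: Beta(1.6+1, 10.6+9) = Beta(2.6, 19.6).
After batch 2: Beta(2.6+5, 19.6+5) = Beta(7.6, 24.6).
For a single future Bernoulli trial, P(success | data) = α/(α+β) = 0.2360.

0.2360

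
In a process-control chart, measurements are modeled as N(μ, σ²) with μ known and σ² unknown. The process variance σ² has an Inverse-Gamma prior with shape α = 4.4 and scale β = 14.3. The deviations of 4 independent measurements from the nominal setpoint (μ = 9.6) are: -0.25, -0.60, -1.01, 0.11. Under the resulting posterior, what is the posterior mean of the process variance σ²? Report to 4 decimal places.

2.7828

With known mean μ and an Inverse-Gamma(α, β) prior on σ², the Normal likelihood is conjugate: posterior is Inv-Gamma(α + n/2, β + Σ(xᵢ−μ)²/2).
Σ(xᵢ−μ)² = (-0.25)² + (-0.60)² + (-1.01)² + (0.11)² = 1.4547.
Posterior: Inv-Gamma(4.4 + 4/2, 14.3 + 1.4547/2) = Inv-Gamma(6.40, 15.02735).
E[σ²|data] = β/(α−1) = 15.02735/5.40 = 2.7828.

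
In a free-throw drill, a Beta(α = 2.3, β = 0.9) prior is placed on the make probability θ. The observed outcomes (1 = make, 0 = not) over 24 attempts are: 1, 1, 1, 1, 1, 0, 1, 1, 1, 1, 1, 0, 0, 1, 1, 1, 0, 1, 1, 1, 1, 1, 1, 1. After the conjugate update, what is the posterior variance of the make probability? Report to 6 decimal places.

The Beta prior is conjugate to a Binomial/Bernoulli likelihood; the update adds successes to α and failures to β.
Posterior: Beta(α+k, β+n−k) = Beta(2.3+20, 0.9+4) = Beta(22.3, 4.9).
Var = αβ/((α+β)²(α+β+1)) = 22.3·4.9/(27.2²·28.2) = 0.005237.

0.005237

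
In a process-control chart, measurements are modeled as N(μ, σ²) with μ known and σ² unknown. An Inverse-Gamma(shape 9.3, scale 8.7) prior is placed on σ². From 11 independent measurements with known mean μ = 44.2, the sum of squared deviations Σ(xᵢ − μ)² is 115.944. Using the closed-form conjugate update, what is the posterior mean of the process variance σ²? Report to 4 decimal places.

With known mean μ and an Inverse-Gamma(α, β) prior on σ², the Normal likelihood is conjugate: posterior is Inv-Gamma(α + n/2, β + Σ(xᵢ−μ)²/2).
Posterior: Inv-Gamma(9.3 + 11/2, 8.7 + 115.944/2) = Inv-Gamma(14.80, 66.6720).
E[σ²|data] = β/(α−1) = 66.6720/13.80 = 4.8313.

4.8313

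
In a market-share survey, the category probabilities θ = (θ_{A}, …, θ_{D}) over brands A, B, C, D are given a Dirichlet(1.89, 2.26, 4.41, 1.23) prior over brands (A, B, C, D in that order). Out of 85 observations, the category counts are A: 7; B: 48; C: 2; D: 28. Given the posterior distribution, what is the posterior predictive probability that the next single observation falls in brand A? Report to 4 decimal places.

The Dirichlet prior is conjugate to the Multinomial likelihood: each posterior αⱼ = prior αⱼ + observed count nⱼ.
Posterior concentration: (8.89, 50.26, 6.41, 29.23), total = 94.79.
P(next = A | data) = α_{A}/Σα = 0.0938.

0.0938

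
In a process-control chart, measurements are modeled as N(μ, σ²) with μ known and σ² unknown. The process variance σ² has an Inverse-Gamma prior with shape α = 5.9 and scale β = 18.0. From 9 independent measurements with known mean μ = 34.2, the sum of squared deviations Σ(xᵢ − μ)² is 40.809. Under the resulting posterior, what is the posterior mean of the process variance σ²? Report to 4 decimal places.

4.0856

With known mean μ and an Inverse-Gamma(α, β) prior on σ², the Normal likelihood is conjugate: posterior is Inv-Gamma(α + n/2, β + Σ(xᵢ−μ)²/2).
Posterior: Inv-Gamma(5.9 + 9/2, 18.0 + 40.809/2) = Inv-Gamma(10.40, 38.4045).
E[σ²|data] = β/(α−1) = 38.4045/9.40 = 4.0856.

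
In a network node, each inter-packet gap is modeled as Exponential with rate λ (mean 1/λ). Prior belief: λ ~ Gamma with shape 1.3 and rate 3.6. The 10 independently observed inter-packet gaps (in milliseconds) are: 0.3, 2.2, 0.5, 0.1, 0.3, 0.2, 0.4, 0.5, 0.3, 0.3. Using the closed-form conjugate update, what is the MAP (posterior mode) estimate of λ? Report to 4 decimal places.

With a Gamma(shape α, rate β) prior on the exponential rate λ, the posterior after n observations with total T = Σxᵢ is Gamma(α+n, β+T).
Sum of observations T = 5.1 milliseconds; n = 10.
Posterior: Gamma(1.3+10, 3.6+5.1) = Gamma(11.3, 8.7).
Mode = (α−1)/β = 1.1839.

1.1839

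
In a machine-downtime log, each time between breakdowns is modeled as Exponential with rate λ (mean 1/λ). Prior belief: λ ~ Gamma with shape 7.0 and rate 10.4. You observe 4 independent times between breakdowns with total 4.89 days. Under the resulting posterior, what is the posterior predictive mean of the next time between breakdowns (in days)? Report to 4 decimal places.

With a Gamma(shape α, rate β) prior on the exponential rate λ, the posterior after n observations with total T = Σxᵢ is Gamma(α+n, β+T).
Posterior: Gamma(7.0+4, 10.4+4.89) = Gamma(11.0, 15.29).
The predictive distribution for the next observation is Lomax; its mean is β/(α−1) = 15.29/10.0 = 1.5290.

1.5290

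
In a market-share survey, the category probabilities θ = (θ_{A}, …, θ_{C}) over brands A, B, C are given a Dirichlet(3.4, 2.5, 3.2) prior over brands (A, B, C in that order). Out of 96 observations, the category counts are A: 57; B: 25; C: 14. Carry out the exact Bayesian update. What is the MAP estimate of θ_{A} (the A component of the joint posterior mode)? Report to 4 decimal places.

The Dirichlet prior is conjugate to the Multinomial likelihood: each posterior αⱼ = prior αⱼ + observed count nⱼ.
Posterior concentration: (60.4, 27.5, 17.2), total = 105.1.
Joint mode component: (α_{A}−1)/(Σα−K) = 59.4/102.1 = 0.5818.

0.5818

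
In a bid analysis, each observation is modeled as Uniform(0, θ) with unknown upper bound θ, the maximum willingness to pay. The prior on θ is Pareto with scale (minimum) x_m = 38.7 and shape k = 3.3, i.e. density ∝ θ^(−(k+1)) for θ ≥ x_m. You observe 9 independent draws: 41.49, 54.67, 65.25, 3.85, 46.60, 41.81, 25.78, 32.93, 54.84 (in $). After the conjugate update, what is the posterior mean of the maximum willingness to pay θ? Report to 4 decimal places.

71.0243

A Pareto(scale x_m, shape k) prior on the upper bound θ of Uniform(0, θ) is conjugate: posterior is Pareto(max(x_m, max xᵢ), k + n).
Sample maximum = 65.25; prior scale x_m = 38.7 → posterior scale = max = 65.25.
Posterior shape = 3.3 + 9 = 12.3.
E[θ|data] = k·x_m/(k−1) = 12.3·65.25/11.3 = 71.0243.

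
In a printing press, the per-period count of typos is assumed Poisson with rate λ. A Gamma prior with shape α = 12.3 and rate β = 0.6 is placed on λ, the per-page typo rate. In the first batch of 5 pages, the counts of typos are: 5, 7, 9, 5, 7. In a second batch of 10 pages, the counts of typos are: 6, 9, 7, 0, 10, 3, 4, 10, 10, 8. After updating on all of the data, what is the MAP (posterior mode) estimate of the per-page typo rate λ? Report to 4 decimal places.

7.1346

With a Gamma(shape α, rate β) prior, the Poisson likelihood is conjugate: the posterior is Gamma(α + ΣXᵢ, β + n).
Batch 1: sum of counts S = 33 over n = 5 pages.
After batch 1: Gamma(α+S, β+n) = Gamma(12.3+33, 0.6+5) = Gamma(45.3, 5.6).
Batch 2: sum of counts S = 67 over n = 10 pages.
After batch 2: Gamma(α+S, β+n) = Gamma(45.3+67, 5.6+10) = Gamma(112.3, 15.6).
Mode of Gamma(α,β) for α≥1 is (α−1)/β = 111.3/15.6 = 7.1346.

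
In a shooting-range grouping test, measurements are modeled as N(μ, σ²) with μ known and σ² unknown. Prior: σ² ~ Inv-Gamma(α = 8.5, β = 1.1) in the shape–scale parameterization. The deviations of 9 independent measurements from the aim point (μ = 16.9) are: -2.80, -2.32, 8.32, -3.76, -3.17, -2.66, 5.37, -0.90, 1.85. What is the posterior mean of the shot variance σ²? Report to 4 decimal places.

With known mean μ and an Inverse-Gamma(α, β) prior on σ², the Normal likelihood is conjugate: posterior is Inv-Gamma(α + n/2, β + Σ(xᵢ−μ)²/2).
Σ(xᵢ−μ)² = (-2.80)² + (-2.32)² + (8.32)² + (-3.76)² + (-3.17)² + (-2.66)² + (5.37)² + (-0.90)² + (1.85)² = 146.7763.
Posterior: Inv-Gamma(8.5 + 9/2, 1.1 + 146.7763/2) = Inv-Gamma(13.00, 74.48815).
E[σ²|data] = β/(α−1) = 74.48815/12.00 = 6.2073.

6.2073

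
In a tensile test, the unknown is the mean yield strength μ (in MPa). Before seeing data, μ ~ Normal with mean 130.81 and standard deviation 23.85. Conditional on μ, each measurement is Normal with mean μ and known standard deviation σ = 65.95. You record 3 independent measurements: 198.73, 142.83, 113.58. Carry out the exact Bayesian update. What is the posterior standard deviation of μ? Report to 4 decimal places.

20.2123

For Normal data with known variance σ², a Normal(μ₀, σ₀²) prior on μ is conjugate. Posterior precision = 1/σ₀² + n/σ²; posterior mean is the precision-weighted average of μ₀ and x̄.
σ₀² = 23.85² = 568.8225, σ² = 65.95² = 4349.4025; σ² + n·σ₀² = 4349.4025 + 3·568.8225 = 6055.87.
Posterior precision = 1/σ₀² + n/σ² = 1/568.8225 + 3/4349.4025 = (σ² + n·σ₀²)/(σ₀²σ²) = 6055.87/(568.8225·4349.4025); posterior variance σₙ² = σ₀²σ²/(σ² + n·σ₀²) = 568.8225·4349.4025/6055.87 = 408.535521.
Posterior SD = √σₙ² = √(568.8225·4349.4025/6055.87) = 20.2123.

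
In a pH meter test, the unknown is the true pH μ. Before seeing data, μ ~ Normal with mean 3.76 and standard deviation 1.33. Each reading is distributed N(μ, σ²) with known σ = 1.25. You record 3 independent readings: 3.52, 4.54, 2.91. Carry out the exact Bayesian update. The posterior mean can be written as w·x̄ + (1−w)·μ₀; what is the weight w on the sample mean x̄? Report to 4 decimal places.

0.7725

For Normal data with known variance σ², a Normal(μ₀, σ₀²) prior on μ is conjugate. Posterior precision = 1/σ₀² + n/σ²; posterior mean is the precision-weighted average of μ₀ and x̄.
σ₀² = 1.33² = 1.7689, σ² = 1.25² = 1.5625. Prior precision 1/σ₀² = 1/1.7689; data precision n/σ² = 3/1.5625.
w = (n/σ²)/(1/σ₀² + n/σ²) = n·σ₀²/(σ² + n·σ₀²) = 3·1.7689/(1.5625 + 3·1.7689) = 5.3067/6.8692 = 0.7725.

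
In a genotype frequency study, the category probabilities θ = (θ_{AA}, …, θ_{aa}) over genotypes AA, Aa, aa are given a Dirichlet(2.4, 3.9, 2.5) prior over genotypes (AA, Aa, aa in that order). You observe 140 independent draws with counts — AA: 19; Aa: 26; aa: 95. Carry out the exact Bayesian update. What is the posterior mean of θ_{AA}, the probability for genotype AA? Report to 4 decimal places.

The Dirichlet prior is conjugate to the Multinomial likelihood: each posterior αⱼ = prior αⱼ + observed count nⱼ.
Posterior concentration: (21.4, 29.9, 97.5), total = 148.8.
E[θ_{AA}|data] = α_{AA}/Σα = 21.4/148.8 = 0.1438.

0.1438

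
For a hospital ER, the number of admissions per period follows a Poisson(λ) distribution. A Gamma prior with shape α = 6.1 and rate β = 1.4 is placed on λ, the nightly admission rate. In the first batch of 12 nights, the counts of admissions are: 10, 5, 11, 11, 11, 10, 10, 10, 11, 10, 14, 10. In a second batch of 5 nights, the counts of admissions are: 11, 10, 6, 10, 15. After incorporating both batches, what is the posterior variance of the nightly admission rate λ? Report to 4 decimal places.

With a Gamma(shape α, rate β) prior, the Poisson likelihood is conjugate: the posterior is Gamma(α + ΣXᵢ, β + n).
Batch 1: sum of counts S = 123 over n = 12 nights.
After batch 1: Gamma(α+S, β+n) = Gamma(6.1+123, 1.4+12) = Gamma(129.1, 13.4).
Batch 2: sum of counts S = 52 over n = 5 nights.
After batch 2: Gamma(α+S, β+n) = Gamma(129.1+52, 13.4+5) = Gamma(181.1, 18.4).
Var = α/β² = 181.1/18.4² = 0.5349.

0.5349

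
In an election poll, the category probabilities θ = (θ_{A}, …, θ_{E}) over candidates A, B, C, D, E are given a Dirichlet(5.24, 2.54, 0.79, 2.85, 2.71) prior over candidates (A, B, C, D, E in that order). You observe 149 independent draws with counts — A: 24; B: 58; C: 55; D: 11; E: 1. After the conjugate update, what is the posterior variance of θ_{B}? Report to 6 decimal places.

The Dirichlet prior is conjugate to the Multinomial likelihood: each posterior αⱼ = prior αⱼ + observed count nⱼ.
Posterior concentration: (29.24, 60.54, 55.79, 13.85, 3.71), total = 163.13.
Var[θ_j] = α_j(Σα−α_j)/((Σα)²(Σα+1)) = 60.54·102.59/(163.13²·164.13) = 0.001422.

0.001422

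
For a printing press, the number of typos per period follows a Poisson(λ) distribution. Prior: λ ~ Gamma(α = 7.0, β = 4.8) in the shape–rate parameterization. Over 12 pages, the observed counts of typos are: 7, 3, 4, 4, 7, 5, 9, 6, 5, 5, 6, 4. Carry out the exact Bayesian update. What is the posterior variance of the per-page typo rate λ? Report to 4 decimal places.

0.2551

With a Gamma(shape α, rate β) prior, the Poisson likelihood is conjugate: the posterior is Gamma(α + ΣXᵢ, β + n).
Sum of counts S = 65 over n = 12 pages.
Posterior: Gamma(α+S, β+n) = Gamma(7.0+65, 4.8+12) = Gamma(72.0, 16.8).
Var = α/β² = 72.0/16.8² = 0.2551.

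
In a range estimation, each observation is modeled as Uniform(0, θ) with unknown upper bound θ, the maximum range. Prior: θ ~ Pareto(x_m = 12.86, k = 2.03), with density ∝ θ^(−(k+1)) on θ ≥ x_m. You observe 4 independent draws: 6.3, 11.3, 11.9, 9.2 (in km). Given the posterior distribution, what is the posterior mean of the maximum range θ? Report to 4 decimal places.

15.4167

A Pareto(scale x_m, shape k) prior on the upper bound θ of Uniform(0, θ) is conjugate: posterior is Pareto(max(x_m, max xᵢ), k + n).
Sample maximum = 11.9; prior scale x_m = 12.86 → posterior scale = max = 12.86.
Posterior shape = 2.03 + 4 = 6.03.
E[θ|data] = k·x_m/(k−1) = 6.03·12.86/5.03 = 15.4167.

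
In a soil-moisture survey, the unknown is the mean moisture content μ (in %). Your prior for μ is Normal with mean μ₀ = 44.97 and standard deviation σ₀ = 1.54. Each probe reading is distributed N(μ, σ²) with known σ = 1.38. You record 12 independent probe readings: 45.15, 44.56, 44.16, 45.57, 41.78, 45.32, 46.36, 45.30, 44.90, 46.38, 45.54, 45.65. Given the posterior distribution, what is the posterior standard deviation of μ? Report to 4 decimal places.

For Normal data with known variance σ², a Normal(μ₀, σ₀²) prior on μ is conjugate. Posterior precision = 1/σ₀² + n/σ²; posterior mean is the precision-weighted average of μ₀ and x̄.
σ₀² = 1.54² = 2.3716, σ² = 1.38² = 1.9044; σ² + n·σ₀² = 1.9044 + 12·2.3716 = 30.3636.
Posterior precision = 1/σ₀² + n/σ² = 1/2.3716 + 12/1.9044 = (σ² + n·σ₀²)/(σ₀²σ²) = 30.3636/(2.3716·1.9044); posterior variance σₙ² = σ₀²σ²/(σ² + n·σ₀²) = 2.3716·1.9044/30.3636 = 0.148746.
Posterior SD = √σₙ² = √(2.3716·1.9044/30.3636) = 0.3857.

0.3857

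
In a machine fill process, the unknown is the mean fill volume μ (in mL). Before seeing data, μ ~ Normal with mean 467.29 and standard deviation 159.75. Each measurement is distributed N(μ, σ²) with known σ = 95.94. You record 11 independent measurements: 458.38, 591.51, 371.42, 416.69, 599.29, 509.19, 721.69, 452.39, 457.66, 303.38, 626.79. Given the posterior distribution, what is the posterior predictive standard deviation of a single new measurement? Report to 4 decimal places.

100.0734

For Normal data with known variance σ², a Normal(μ₀, σ₀²) prior on μ is conjugate. Posterior precision = 1/σ₀² + n/σ²; posterior mean is the precision-weighted average of μ₀ and x̄.
σ₀² = 159.75² = 25520.0625, σ² = 95.94² = 9204.4836; σ² + n·σ₀² = 9204.4836 + 11·25520.0625 = 289925.1711.
Posterior precision = 1/σ₀² + n/σ² = 1/25520.0625 + 11/9204.4836 = (σ² + n·σ₀²)/(σ₀²σ²) = 289925.1711/(25520.0625·9204.4836); posterior variance σₙ² = σ₀²σ²/(σ² + n·σ₀²) = 25520.0625·9204.4836/289925.1711 = 810.205598.
Predictive variance for one new observation = σₙ² + σ² = 25520.0625·9204.4836/289925.1711 + 9204.4836 = σ²·(σ₀² + 289925.1711)/289925.1711 = 9204.4836·315445.2336/289925.1711 = 10014.689198; SD = √(9204.4836·315445.2336/289925.1711) = 100.0734.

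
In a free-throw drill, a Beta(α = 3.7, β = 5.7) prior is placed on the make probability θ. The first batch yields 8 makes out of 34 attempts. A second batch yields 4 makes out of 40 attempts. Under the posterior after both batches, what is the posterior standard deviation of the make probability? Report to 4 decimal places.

The Beta prior is conjugate to a Binomial/Bernoulli likelihood; the update adds successes to α and failures to β.
After batch 1: Beta(3.7+8, 5.7+26) = Beta(11.7, 31.7).
After batch 2: Beta(11.7+4, 31.7+36) = Beta(15.7, 67.7).
Var = αβ/((α+β)²(α+β+1)) = 15.7·67.7/(83.4²·84.4) = 0.00181056; SD = √0.00181056 = 0.0426.

0.0426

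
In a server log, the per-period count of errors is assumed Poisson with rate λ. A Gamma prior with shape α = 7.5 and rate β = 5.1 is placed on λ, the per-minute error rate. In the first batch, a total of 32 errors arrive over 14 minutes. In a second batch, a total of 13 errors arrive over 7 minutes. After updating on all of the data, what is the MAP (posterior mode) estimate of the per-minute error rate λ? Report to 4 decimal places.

With a Gamma(shape α, rate β) prior, the Poisson likelihood is conjugate: the posterior is Gamma(α + ΣXᵢ, β + n).
After batch 1: Gamma(α+S, β+n) = Gamma(7.5+32, 5.1+14) = Gamma(39.5, 19.1).
After batch 2: Gamma(α+S, β+n) = Gamma(39.5+13, 19.1+7) = Gamma(52.5, 26.1).
Mode of Gamma(α,β) for α≥1 is (α−1)/β = 51.5/26.1 = 1.9732.

1.9732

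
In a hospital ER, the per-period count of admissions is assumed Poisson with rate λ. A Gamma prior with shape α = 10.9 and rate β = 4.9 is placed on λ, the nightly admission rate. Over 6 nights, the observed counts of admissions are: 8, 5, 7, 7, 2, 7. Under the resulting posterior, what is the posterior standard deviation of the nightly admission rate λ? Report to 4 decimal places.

With a Gamma(shape α, rate β) prior, the Poisson likelihood is conjugate: the posterior is Gamma(α + ΣXᵢ, β + n).
Sum of counts S = 36 over n = 6 nights.
Posterior: Gamma(α+S, β+n) = Gamma(10.9+36, 4.9+6) = Gamma(46.9, 10.9).
SD = √α/β = √46.9/10.9 = 0.6283.

0.6283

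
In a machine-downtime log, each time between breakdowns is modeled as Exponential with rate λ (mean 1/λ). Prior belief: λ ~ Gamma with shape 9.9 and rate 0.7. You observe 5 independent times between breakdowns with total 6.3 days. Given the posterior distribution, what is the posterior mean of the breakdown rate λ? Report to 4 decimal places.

2.1286

With a Gamma(shape α, rate β) prior on the exponential rate λ, the posterior after n observations with total T = Σxᵢ is Gamma(α+n, β+T).
Posterior: Gamma(9.9+5, 0.7+6.3) = Gamma(14.9, 7.0).
Posterior mean of λ = α/β = 14.9/7.0 = 2.1286.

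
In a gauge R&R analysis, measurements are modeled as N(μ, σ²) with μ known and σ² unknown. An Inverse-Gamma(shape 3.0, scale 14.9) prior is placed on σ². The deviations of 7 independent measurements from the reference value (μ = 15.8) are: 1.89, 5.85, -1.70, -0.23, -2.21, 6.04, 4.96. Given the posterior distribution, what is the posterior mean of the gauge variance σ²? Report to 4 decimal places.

12.4095

With known mean μ and an Inverse-Gamma(α, β) prior on σ², the Normal likelihood is conjugate: posterior is Inv-Gamma(α + n/2, β + Σ(xᵢ−μ)²/2).
Σ(xᵢ−μ)² = (1.89)² + (5.85)² + (-1.70)² + (-0.23)² + (-2.21)² + (6.04)² + (4.96)² = 106.7048.
Posterior: Inv-Gamma(3.0 + 7/2, 14.9 + 106.7048/2) = Inv-Gamma(6.50, 68.25240).
E[σ²|data] = β/(α−1) = 68.25240/5.50 = 12.4095.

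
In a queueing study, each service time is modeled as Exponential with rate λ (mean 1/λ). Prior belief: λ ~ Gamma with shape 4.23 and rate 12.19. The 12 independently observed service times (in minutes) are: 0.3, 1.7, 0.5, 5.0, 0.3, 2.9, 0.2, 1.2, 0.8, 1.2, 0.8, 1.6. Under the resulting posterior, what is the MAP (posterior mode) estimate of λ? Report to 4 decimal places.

With a Gamma(shape α, rate β) prior on the exponential rate λ, the posterior after n observations with total T = Σxᵢ is Gamma(α+n, β+T).
Sum of observations T = 16.5 minutes; n = 12.
Posterior: Gamma(4.23+12, 12.19+16.5) = Gamma(16.23, 28.69).
Mode = (α−1)/β = 0.5308.

0.5308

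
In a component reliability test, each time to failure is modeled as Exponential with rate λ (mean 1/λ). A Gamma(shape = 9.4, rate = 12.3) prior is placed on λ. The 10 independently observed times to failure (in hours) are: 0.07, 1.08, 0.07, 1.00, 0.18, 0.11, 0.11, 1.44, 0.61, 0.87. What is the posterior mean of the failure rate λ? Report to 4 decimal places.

1.0874

With a Gamma(shape α, rate β) prior on the exponential rate λ, the posterior after n observations with total T = Σxᵢ is Gamma(α+n, β+T).
Sum of observations T = 5.54 hours; n = 10.
Posterior: Gamma(9.4+10, 12.3+5.54) = Gamma(19.4, 17.84).
Posterior mean of λ = α/β = 19.4/17.84 = 1.0874.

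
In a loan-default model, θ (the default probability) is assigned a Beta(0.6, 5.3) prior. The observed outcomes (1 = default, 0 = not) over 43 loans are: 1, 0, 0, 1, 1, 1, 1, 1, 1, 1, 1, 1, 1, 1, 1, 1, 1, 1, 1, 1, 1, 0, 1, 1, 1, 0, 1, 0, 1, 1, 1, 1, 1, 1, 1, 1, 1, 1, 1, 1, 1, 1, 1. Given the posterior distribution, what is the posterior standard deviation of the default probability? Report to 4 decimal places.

The Beta prior is conjugate to a Binomial/Bernoulli likelihood; the update adds successes to α and failures to β.
Posterior: Beta(α+k, β+n−k) = Beta(0.6+38, 5.3+5) = Beta(38.6, 10.3).
Var = αβ/((α+β)²(α+β+1)) = 38.6·10.3/(48.9²·49.9) = 0.00333201; SD = √0.00333201 = 0.0577.

0.0577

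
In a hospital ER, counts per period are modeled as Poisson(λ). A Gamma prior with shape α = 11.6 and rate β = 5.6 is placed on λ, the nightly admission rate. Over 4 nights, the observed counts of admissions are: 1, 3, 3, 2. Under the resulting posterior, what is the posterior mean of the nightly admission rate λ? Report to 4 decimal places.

With a Gamma(shape α, rate β) prior, the Poisson likelihood is conjugate: the posterior is Gamma(α + ΣXᵢ, β + n).
Sum of counts S = 9 over n = 4 nights.
Posterior: Gamma(α+S, β+n) = Gamma(11.6+9, 5.6+4) = Gamma(20.6, 9.6).
Posterior mean = α/β = 20.6/9.6 = 2.1458.

2.1458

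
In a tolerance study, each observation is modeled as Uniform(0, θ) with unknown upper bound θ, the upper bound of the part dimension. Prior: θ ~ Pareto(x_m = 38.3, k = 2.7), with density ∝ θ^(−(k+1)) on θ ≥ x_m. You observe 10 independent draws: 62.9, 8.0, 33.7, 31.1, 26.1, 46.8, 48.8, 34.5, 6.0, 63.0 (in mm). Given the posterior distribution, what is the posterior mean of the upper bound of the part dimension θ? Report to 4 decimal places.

68.3846

A Pareto(scale x_m, shape k) prior on the upper bound θ of Uniform(0, θ) is conjugate: posterior is Pareto(max(x_m, max xᵢ), k + n).
Sample maximum = 63.0; prior scale x_m = 38.3 → posterior scale = max = 63.0.
Posterior shape = 2.7 + 10 = 12.7.
E[θ|data] = k·x_m/(k−1) = 12.7·63.0/11.7 = 68.3846.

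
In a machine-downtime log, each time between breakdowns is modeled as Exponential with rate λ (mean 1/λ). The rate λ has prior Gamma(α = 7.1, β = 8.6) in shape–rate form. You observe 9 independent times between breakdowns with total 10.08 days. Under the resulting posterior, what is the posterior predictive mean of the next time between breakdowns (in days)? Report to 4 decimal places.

1.2371

With a Gamma(shape α, rate β) prior on the exponential rate λ, the posterior after n observations with total T = Σxᵢ is Gamma(α+n, β+T).
Posterior: Gamma(7.1+9, 8.6+10.08) = Gamma(16.1, 18.68).
The predictive distribution for the next observation is Lomax; its mean is β/(α−1) = 18.68/15.1 = 1.2371.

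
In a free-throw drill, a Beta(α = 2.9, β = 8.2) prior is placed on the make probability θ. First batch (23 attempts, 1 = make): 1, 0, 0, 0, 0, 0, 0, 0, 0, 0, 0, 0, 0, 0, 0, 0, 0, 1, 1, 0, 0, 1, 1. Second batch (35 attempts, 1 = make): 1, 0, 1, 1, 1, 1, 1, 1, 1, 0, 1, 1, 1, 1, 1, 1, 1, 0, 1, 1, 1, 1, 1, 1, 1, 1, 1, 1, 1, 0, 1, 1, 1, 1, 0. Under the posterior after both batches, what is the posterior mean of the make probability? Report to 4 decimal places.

The Beta prior is conjugate to a Binomial/Bernoulli likelihood; the update adds successes to α and failures to β.
After batch 1: Beta(2.9+5, 8.2+18) = Beta(7.9, 26.2).
After batch 2: Beta(7.9+30, 26.2+5) = Beta(37.9, 31.2).
Posterior mean = α/(α+β) = 37.9/69.1 = 0.5485.

0.5485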